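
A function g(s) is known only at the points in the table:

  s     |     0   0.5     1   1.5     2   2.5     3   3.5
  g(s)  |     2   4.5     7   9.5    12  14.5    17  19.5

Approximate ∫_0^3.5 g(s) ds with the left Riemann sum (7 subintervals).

33.25

Δs = 0.5.
Sum = 0.5·[2 + 4.5 + 7 + 9.5 + 12 + 14.5 + 17] = 33.25.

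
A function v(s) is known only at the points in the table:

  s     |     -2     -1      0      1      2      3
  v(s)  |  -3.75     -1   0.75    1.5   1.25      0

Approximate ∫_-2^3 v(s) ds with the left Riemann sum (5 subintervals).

Δs = 1.
Sum = 1·[(-3.75) + (-1) + 0.75 + 1.5 + 1.25] = -1.25.

-1.25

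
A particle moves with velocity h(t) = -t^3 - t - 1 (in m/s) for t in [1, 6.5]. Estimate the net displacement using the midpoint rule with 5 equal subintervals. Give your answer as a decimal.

Δt = (6.5 − 1)/5 = 1.1.
Midpoints: 1.55, 2.65, 3.75, 4.85, 5.95.
h(1.55) = -6.273875, h(2.65) = -22.259625, h(3.75) = -57.484375, h(4.85) = -119.934125, h(5.95) = -217.594875.
Sum = Δt · [h(1.55) + h(2.65) + h(3.75) + h(4.85) + h(5.95)].
Sum = -465.9015625.

-465.9015625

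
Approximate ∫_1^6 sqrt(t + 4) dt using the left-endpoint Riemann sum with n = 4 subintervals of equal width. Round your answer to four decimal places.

Δt = (6 − 1)/4 = 1.25.
Left endpoints: 1, 2.25, 3.5, 4.75.
f(1) ≈ 2.2361, f(2.25) ≈ 2.5000, f(3.5) ≈ 2.7386, f(4.75) ≈ 2.9580.
Sum = Δt · [f(1) + f(2.25) + f(3.5) + f(4.75)].
Sum ≈ 13.0409.

13.0409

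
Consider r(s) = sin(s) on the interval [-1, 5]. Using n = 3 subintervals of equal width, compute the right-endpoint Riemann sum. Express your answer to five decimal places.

Δs = (5 − (-1))/3 = 2.
Right endpoints: 1, 3, 5.
r(1) ≈ 0.84147, r(3) ≈ 0.14112, r(5) ≈ -0.95892.
Sum = Δs · [r(1) + r(3) + r(5)].
Sum ≈ 0.04733.

0.04733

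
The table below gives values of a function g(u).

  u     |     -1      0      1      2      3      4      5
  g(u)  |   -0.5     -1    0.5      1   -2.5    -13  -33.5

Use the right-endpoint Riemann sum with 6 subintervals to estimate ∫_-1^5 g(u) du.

Δu = 1.
Sum = 1·[(-1) + 0.5 + 1 + (-2.5) + (-13) + (-33.5)] = -48.5.

-48.5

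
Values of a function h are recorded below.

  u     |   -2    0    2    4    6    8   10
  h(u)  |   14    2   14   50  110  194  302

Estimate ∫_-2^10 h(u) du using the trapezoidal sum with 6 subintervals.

1056

Δu = 2.
T_6 = (2/2)·[14 + 2·2 + 2·14 + 2·50 + 2·110 + 2·194 + 302] = 1056.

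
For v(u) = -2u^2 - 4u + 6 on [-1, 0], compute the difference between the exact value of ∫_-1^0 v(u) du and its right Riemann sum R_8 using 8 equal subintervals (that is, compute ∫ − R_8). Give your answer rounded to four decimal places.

Exact integral: ∫_-1^0 v(u) du ≈ 7.333333.
R_8 = 7.203125.
Error ≈ 7.333333 − 7.203125 ≈ 0.1302.

0.1302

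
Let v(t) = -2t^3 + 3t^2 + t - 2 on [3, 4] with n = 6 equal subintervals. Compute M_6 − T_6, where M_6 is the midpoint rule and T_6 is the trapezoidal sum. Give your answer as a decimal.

M_6 ≈ -48.95833.
T_6 ≈ -49.08333.
M_6 − T_6 = 0.125.

0.125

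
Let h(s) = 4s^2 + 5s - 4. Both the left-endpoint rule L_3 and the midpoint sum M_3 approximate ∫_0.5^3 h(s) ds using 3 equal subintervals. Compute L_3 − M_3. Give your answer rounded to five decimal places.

L_3 ≈ 29.0740741.
M_3 ≈ 47.1296296.
L_3 − M_3 ≈ -18.05556.

-18.05556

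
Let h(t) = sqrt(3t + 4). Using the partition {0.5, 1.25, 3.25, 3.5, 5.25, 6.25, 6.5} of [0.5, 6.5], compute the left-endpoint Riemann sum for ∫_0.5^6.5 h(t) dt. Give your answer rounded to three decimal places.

Subinterval widths: 0.75, 2, 0.25, 1.75, 1, 0.25.
Left endpoints: 0.5, 1.25, 3.25, 3.5, 5.25, 6.25.
h(0.5) ≈ 2.345, h(1.25) ≈ 2.784, h(3.25) ≈ 3.708, h(3.5) ≈ 3.808, h(5.25) ≈ 4.444, h(6.25) ≈ 4.770.
Sum = Σ Δt_i · h(t_i).
Sum ≈ 20.554.

20.554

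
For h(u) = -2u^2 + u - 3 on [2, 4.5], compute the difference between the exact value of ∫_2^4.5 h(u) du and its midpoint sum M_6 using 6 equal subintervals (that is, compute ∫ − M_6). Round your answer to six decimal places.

-0.072338

Exact integral: ∫_2^4.5 h(u) du ≈ -54.79166667.
M_6 ≈ -54.71932870.
Error ≈ -54.79166667 − (-54.71932870) ≈ -0.072338.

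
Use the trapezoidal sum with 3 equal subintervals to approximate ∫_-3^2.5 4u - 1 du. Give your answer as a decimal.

-11

Δu = (2.5 − (-3))/3 = 11/6.
f(-3) = -13, f(-7/6) = -17/3, f(2/3) = 5/3, f(2.5) = 9.
T_3 = (Δu/2)·[f(u_0) + 2f(u_1) + 2f(u_2) + f(u_3)].
Sum = -11.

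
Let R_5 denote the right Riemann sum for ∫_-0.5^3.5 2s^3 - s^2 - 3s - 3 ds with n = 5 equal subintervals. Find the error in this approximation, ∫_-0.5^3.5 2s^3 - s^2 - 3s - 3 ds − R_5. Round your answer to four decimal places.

-28.2133

Exact integral: ∫_-0.5^3.5 f(s) ds ≈ 30.666667.
R_5 = 58.88.
Error ≈ 30.666667 − 58.88 ≈ -28.2133.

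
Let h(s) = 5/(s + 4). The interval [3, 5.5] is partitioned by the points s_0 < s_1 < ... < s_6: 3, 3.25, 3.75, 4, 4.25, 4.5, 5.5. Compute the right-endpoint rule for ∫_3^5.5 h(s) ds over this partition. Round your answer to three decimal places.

Subinterval widths: 0.25, 0.5, 0.25, 0.25, 0.25, 1.
Right endpoints: 3.25, 3.75, 4, 4.25, 4.5, 5.5.
h(3.25) = 20/29, h(3.75) = 20/31, h(4) = 0.625, h(4.25) = 20/33, h(4.5) = 10/17, h(5.5) = 10/19.
Sum = Σ Δs_i · h(s_i).
Sum ≈ 1.476.

1.476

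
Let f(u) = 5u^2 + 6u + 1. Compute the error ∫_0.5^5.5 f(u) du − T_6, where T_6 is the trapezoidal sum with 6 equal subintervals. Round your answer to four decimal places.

-2.8935

Exact integral: ∫_0.5^5.5 f(u) du ≈ 372.083333.
T_6 ≈ 374.976852.
Error ≈ 372.083333 − 374.976852 ≈ -2.8935.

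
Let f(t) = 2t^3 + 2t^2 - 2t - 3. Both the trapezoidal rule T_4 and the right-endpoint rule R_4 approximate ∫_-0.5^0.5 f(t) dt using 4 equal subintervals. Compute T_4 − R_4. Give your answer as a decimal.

T_4 = -2.8125.
R_4 = -3.
T_4 − R_4 = 0.1875.

0.1875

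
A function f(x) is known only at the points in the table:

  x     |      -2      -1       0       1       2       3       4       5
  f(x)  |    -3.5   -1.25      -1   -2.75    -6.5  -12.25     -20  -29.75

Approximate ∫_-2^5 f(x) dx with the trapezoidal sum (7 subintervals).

-60.375

Δx = 1.
T_7 = (1/2)·[(-3.5) + 2·(-1.25) + 2·(-1) + 2·(-2.75) + 2·(-6.5) + 2·(-12.25) + 2·(-20) + (-29.75)] = -60.375.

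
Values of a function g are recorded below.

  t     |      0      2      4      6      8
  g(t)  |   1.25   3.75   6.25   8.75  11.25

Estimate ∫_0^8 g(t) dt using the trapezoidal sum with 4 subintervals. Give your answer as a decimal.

50

Δt = 2.
T_4 = (2/2)·[1.25 + 2·3.75 + 2·6.25 + 2·8.75 + 11.25] = 50.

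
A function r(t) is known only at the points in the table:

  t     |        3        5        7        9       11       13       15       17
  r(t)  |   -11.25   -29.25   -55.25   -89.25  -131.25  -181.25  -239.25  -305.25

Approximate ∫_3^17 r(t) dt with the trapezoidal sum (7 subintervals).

-1767.5

Δt = 2.
T_7 = (2/2)·[(-11.25) + 2·(-29.25) + 2·(-55.25) + 2·(-89.25) + 2·(-131.25) + 2·(-181.25) + 2·(-239.25) + (-305.25)] = -1767.5.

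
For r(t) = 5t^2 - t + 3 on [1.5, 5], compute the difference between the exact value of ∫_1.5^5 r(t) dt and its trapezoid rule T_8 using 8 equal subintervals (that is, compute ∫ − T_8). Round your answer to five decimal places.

Exact integral: ∫_1.5^5 r(t) dt ≈ 201.8333333.
T_8 ≈ 202.3916016.
Error ≈ 201.8333333 − 202.3916016 ≈ -0.55827.

-0.55827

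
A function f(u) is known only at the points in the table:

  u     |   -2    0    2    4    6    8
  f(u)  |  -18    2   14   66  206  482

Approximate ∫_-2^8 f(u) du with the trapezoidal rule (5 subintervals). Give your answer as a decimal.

Δu = 2.
T_5 = (2/2)·[(-18) + 2·2 + 2·14 + 2·66 + 2·206 + 482] = 1040.

1040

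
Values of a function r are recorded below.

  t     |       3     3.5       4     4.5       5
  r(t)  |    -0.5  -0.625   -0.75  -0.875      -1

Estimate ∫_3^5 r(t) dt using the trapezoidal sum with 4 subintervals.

Δt = 0.5.
T_4 = (0.5/2)·[(-0.5) + 2·(-0.625) + 2·(-0.75) + 2·(-0.875) + (-1)] = -1.5.

-1.5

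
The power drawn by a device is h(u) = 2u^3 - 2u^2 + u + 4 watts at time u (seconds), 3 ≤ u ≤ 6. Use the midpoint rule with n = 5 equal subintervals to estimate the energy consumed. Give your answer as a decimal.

504.75

Δu = (6 − 3)/5 = 0.6.
Midpoints: 3.3, 3.9, 4.5, 5.1, 5.7.
h(3.3) = 57.394, h(3.9) = 96.118, h(4.5) = 150.25, h(5.1) = 222.382, h(5.7) = 315.106.
Sum = Δu · [h(3.3) + h(3.9) + h(4.5) + h(5.1) + h(5.7)].
Sum = 504.75.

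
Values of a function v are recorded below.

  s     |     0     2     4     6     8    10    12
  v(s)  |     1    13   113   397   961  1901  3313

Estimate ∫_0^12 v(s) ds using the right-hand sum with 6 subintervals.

13396

Δs = 2.
Sum = 2·[13 + 113 + 397 + 961 + 1901 + 3313] = 13396.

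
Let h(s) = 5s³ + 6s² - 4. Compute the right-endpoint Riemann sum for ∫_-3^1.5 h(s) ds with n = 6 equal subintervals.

Δs = (1.5 − (-3))/6 = 0.75.
Right endpoints: -2.25, -1.5, -0.75, 0, 0.75, 1.5.
h(-2.25) = -30.578125, h(-1.5) = -7.375, h(-0.75) = -2.734375, h(0) = -4, h(0.75) = 1.484375, h(1.5) = 26.375.
Sum = Δs · [h(-2.25) + h(-1.5) + h(-0.75) + ...].
Sum = -12.62109375.

-12.62109375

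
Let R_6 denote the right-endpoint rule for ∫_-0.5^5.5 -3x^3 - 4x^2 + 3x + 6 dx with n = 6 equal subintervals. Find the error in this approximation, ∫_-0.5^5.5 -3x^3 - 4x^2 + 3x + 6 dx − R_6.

Exact integral: ∫_-0.5^5.5 f(x) dx = -827.25.
R_6 = -1154.5.
Error = -827.25 − (-1154.5) = 327.25.

327.25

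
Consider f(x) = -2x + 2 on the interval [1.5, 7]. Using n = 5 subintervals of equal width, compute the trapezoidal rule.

Δx = (7 − 1.5)/5 = 1.1.
f(1.5) = -1, f(2.6) = -3.2, f(3.7) = -5.4, f(4.8) = -7.6, f(5.9) = -9.8, f(7) = -12.
T_5 = (Δx/2)·[f(x_0) + 2f(x_1) + ... + 2f(x_{4}) + f(x_5)].
Sum = -35.75.

-35.75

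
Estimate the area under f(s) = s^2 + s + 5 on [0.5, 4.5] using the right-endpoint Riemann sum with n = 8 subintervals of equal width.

66.5

Δs = (4.5 − 0.5)/8 = 0.5.
Right endpoints: 1, 1.5, 2, 2.5, 3, 3.5, 4, 4.5.
f(1) = 7, f(1.5) = 8.75, f(2) = 11, f(2.5) = 13.75, f(3) = 17, f(3.5) = 20.75, f(4) = 25, f(4.5) = 29.75.
Sum = Δs · [f(1) + f(1.5) + f(2) + ...].
Sum = 66.5.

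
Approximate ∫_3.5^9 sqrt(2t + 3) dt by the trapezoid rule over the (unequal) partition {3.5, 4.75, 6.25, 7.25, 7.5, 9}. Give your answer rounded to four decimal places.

Subinterval widths: 1.25, 1.5, 1, 0.25, 1.5.
f(3.5) ≈ 3.1623, f(4.75) ≈ 3.5355, f(6.25) ≈ 3.9370, f(7.25) ≈ 4.1833, f(7.5) ≈ 4.2426, f(9) ≈ 4.5826.
On each subinterval the trapezoid contributes (Δt_i/2)·[f(t_{i-1}) + f(t_i)].
Sum ≈ 21.5228.

21.5228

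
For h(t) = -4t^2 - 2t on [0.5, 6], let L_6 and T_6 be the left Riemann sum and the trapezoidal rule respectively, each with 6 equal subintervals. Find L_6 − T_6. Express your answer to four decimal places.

L_6 ≈ -256.081019.
T_6 ≈ -326.664352.
L_6 − T_6 ≈ 70.5833.

70.5833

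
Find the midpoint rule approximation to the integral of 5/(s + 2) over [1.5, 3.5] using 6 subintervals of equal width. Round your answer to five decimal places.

Δs = (3.5 − 1.5)/6 = 1/3.
Midpoints: 5/3, 2, 7/3, 8/3, 3, 10/3.
f(5/3) = 15/11, f(2) = 1.25, f(7/3) = 15/13, f(8/3) = 15/14, f(3) = 1, f(10/3) = 0.9375.
Sum = Δs · [f(5/3) + f(2) + f(7/3) + ...].
Sum ≈ 2.25880.

2.25880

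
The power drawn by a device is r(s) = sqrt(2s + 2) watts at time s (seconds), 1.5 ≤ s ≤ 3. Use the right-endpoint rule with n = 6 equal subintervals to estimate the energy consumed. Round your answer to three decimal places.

3.889

Δs = (3 − 1.5)/6 = 0.25.
Right endpoints: 1.75, 2, 2.25, 2.5, 2.75, 3.
r(1.75) ≈ 2.345, r(2) ≈ 2.449, r(2.25) ≈ 2.550, r(2.5) ≈ 2.646, r(2.75) ≈ 2.739, r(3) ≈ 2.828.
Sum = Δs · [r(1.75) + r(2) + r(2.25) + ...].
Sum ≈ 3.889.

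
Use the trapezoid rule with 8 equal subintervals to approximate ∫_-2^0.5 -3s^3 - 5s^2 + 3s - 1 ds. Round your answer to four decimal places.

Δs = (0.5 − (-2))/8 = 0.3125.
f(-2) = -3, f(-1.6875) = -24103/4096, f(-1.375) = -3471/512, f(-1.0625) = -25533/4096, f(-0.75) = -4.796875, f(-0.4375) = -12363/4096, f(-0.125) = -741/512, f(0.1875) = -2593/4096, f(0.5) = -1.125.
T_8 = (Δs/2)·[f(s_0) + 2f(s_1) + ... + 2f(s_{7}) + f(s_8)].
Sum ≈ -9.6423.

-9.6423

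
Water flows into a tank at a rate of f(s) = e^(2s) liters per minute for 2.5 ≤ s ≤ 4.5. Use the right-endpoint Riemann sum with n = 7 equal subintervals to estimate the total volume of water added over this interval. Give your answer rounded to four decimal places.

Δs = (4.5 − 2.5)/7 = 2/7.
Right endpoints: 39/14, 43/14, 47/14, 51/14, 55/14, 59/14, 4.5.
f(39/14) ≈ 262.8093, f(43/14) ≈ 465.3813, f(47/14) ≈ 824.0949, f(51/14) ≈ 1459.3031, f(55/14) ≈ 2584.1266, f(59/14) ≈ 4575.9583, f(4.5) ≈ 8103.0839.
Sum = Δs · [f(39/14) + f(43/14) + f(47/14) + ...].
Sum ≈ 5221.3593.

5221.3593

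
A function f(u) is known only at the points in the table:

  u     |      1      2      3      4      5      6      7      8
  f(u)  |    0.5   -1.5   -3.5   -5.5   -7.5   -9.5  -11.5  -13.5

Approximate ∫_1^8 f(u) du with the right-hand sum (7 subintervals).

Δu = 1.
Sum = 1·[(-1.5) + (-3.5) + (-5.5) + (-7.5) + (-9.5) + (-11.5) + (-13.5)] = -52.5.

-52.5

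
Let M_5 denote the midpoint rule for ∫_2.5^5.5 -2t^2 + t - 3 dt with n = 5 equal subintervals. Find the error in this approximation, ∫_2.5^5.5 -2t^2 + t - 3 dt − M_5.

-0.18

Exact integral: ∫_2.5^5.5 f(t) dt = -97.5.
M_5 = -97.32.
Error = -97.5 − (-97.32) = -0.18.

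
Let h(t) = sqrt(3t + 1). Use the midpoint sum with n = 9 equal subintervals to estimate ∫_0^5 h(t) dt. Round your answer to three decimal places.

14.014

Δt = (5 − 0)/9 = 5/9.
Midpoints: 5/18, 5/6, 25/18, 35/18, 2.5, 55/18, 65/18, 25/6, 85/18.
h(5/18) ≈ 1.354, h(5/6) ≈ 1.871, h(25/18) ≈ 2.273, h(35/18) ≈ 2.614, h(2.5) ≈ 2.915, h(55/18) ≈ 3.189, h(65/18) ≈ 3.440, h(25/6) ≈ 3.674, h(85/18) ≈ 3.894.
Sum = Δt · [h(5/18) + h(5/6) + h(25/18) + ...].
Sum ≈ 14.014.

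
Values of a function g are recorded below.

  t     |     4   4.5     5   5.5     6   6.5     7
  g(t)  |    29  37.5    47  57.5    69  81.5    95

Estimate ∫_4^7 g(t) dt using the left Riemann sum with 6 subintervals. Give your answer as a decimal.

Δt = 0.5.
Sum = 0.5·[29 + 37.5 + 47 + 57.5 + 69 + 81.5] = 160.75.

160.75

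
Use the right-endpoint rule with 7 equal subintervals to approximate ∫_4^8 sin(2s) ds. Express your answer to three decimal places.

Δs = (8 − 4)/7 = 4/7.
Right endpoints: 32/7, 36/7, 40/7, 44/7, 48/7, 52/7, 8.
f(32/7) ≈ 0.278, f(36/7) ≈ -0.758, f(40/7) ≈ -0.908, f(44/7) ≈ 0.005, f(48/7) ≈ 0.912, f(52/7) ≈ 0.752, f(8) ≈ -0.288.
Sum = Δs · [f(32/7) + f(36/7) + f(40/7) + ...].
Sum ≈ -0.004.

-0.004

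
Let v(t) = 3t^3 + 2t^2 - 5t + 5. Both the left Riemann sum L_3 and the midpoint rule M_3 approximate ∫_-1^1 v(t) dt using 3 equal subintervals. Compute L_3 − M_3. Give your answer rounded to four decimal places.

1.7778

L_3 ≈ 12.962963.
M_3 ≈ 11.185185.
L_3 − M_3 ≈ 1.7778.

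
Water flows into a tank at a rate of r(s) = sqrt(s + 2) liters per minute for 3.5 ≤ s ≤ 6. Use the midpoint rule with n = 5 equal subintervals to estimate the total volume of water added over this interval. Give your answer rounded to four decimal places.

Δs = (6 − 3.5)/5 = 0.5.
Midpoints: 3.75, 4.25, 4.75, 5.25, 5.75.
r(3.75) ≈ 2.3979, r(4.25) ≈ 2.5000, r(4.75) ≈ 2.5981, r(5.25) ≈ 2.6926, r(5.75) ≈ 2.7839.
Sum = Δs · [r(3.75) + r(4.25) + r(4.75) + r(5.25) + r(5.75)].
Sum ≈ 6.4862.

6.4862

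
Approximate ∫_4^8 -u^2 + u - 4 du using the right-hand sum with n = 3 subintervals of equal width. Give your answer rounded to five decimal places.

-171.85185

Δu = (8 − 4)/3 = 4/3.
Right endpoints: 16/3, 20/3, 8.
f(16/3) = -244/9, f(20/3) = -376/9, f(8) = -60.
Sum = Δu · [f(16/3) + f(20/3) + f(8)].
Sum ≈ -171.85185.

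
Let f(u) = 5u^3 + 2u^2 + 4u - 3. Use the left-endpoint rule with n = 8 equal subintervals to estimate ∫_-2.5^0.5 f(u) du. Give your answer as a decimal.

Δu = (0.5 − (-2.5))/8 = 0.375.
Left endpoints: -2.5, -2.125, -1.75, -1.375, -1, -0.625, -0.25, 0.125.
f(-2.5) = -78.625, f(-2.125) = -25829/512, f(-1.75) = -30.671875, f(-1.375) = -9071/512, f(-1) = -10, f(-0.625) = -3041/512, f(-0.25) = -3.953125, f(0.125) = -1259/512.
Sum = Δu · [f(-2.5) + f(-2.125) + f(-1.75) + ...].
Sum = -74.9296875.

-74.9296875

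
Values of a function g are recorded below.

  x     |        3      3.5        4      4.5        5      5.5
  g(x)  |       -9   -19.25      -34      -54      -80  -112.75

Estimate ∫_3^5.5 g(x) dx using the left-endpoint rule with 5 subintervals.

-98.125

Δx = 0.5.
Sum = 0.5·[(-9) + (-19.25) + (-34) + (-54) + (-80)] = -98.125.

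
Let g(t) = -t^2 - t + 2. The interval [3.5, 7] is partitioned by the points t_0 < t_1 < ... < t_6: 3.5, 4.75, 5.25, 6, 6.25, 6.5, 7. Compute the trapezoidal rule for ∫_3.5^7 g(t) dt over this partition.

-111.859375

Subinterval widths: 1.25, 0.5, 0.75, 0.25, 0.25, 0.5.
g(3.5) = -13.75, g(4.75) = -25.3125, g(5.25) = -30.8125, g(6) = -40, g(6.25) = -43.3125, g(6.5) = -46.75, g(7) = -54.
On each subinterval the trapezoid contributes (Δt_i/2)·[g(t_{i-1}) + g(t_i)].
Sum = -111.859375.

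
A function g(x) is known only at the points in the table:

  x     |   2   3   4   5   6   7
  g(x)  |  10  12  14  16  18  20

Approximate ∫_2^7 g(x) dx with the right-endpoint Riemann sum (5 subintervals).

Δx = 1.
Sum = 1·[12 + 14 + 16 + 18 + 20] = 80.

80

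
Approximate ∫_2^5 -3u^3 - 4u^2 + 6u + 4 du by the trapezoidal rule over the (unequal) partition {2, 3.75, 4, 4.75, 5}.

Subinterval widths: 1.75, 0.25, 0.75, 0.25.
f(2) = -24, f(3.75) = -187.953125, f(4) = -228, f(4.75) = -379.265625, f(5) = -441.
On each subinterval the trapezoid contributes (Δu_i/2)·[f(u_{i-1}) + f(u_i)].
Sum = -567.7109375.

-567.7109375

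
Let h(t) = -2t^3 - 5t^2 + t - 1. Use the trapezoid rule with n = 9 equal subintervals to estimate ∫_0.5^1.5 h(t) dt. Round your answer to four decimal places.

-7.9393

Δt = (1.5 − 0.5)/9 = 1/9.
h(0.5) = -2, h(11/18) = -3955/1458, h(13/18) = -2653/729, h(5/6) = -259/54, h(17/18) = -4520/729, h(19/18) = -11471/1458, h(7/6) = -265/27, h(23/18) = -17581/1458, h(25/18) = -10654/729, h(1.5) = -17.5.
T_9 = (Δt/2)·[h(t_0) + 2h(t_1) + ... + 2h(t_{8}) + h(t_9)].
Sum ≈ -7.9393.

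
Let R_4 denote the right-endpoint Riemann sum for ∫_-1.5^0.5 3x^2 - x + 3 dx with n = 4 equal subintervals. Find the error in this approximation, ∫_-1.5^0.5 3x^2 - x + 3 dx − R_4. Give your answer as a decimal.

Exact integral: ∫_-1.5^0.5 f(x) dx = 10.5.
R_4 = 8.75.
Error = 10.5 − 8.75 = 1.75.

1.75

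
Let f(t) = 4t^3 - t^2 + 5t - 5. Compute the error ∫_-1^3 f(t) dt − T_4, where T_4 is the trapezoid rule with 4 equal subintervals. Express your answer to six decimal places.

-7.333333

Exact integral: ∫_-1^3 f(t) dt ≈ 70.66666667.
T_4 = 78.
Error ≈ 70.66666667 − 78 ≈ -7.333333.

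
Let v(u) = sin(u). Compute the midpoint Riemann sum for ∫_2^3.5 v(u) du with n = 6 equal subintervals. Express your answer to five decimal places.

0.52167

Δu = (3.5 − 2)/6 = 0.25.
Midpoints: 2.125, 2.375, 2.625, 2.875, 3.125, 3.375.
v(2.125) ≈ 0.85032, v(2.375) ≈ 0.69369, v(2.625) ≈ 0.49392, v(2.875) ≈ 0.26345, v(3.125) ≈ 0.01659, v(3.375) ≈ -0.23129.
Sum = Δu · [v(2.125) + v(2.375) + v(2.625) + ...].
Sum ≈ 0.52167.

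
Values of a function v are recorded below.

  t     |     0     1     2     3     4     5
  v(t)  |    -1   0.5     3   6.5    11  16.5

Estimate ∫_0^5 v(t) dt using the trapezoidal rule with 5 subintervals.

Δt = 1.
T_5 = (1/2)·[(-1) + 2·0.5 + 2·3 + 2·6.5 + 2·11 + 16.5] = 28.75.

28.75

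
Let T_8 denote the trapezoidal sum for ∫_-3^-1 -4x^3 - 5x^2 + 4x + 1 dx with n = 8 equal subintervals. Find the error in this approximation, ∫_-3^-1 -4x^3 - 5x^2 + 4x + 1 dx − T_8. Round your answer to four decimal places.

-0.3958

Exact integral: ∫_-3^-1 f(x) dx ≈ 22.666667.
T_8 = 23.0625.
Error ≈ 22.666667 − 23.0625 ≈ -0.3958.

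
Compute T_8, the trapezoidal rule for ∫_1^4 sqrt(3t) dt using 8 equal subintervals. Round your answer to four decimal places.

Δt = (4 − 1)/8 = 0.375.
f(1) ≈ 1.7321, f(1.375) ≈ 2.0310, f(1.75) ≈ 2.2913, f(2.125) ≈ 2.5249, f(2.5) ≈ 2.7386, f(2.875) ≈ 2.9368, f(3.25) ≈ 3.1225, f(3.625) ≈ 3.2977, f(4) ≈ 3.4641.
T_8 = (Δt/2)·[f(t_0) + 2f(t_1) + ... + 2f(t_{7}) + f(t_8)].
Sum ≈ 8.0778.

8.0778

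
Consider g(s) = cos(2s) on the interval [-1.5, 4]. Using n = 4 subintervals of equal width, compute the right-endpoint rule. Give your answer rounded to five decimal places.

Δs = (4 − (-1.5))/4 = 1.375.
Right endpoints: -0.125, 1.25, 2.625, 4.
g(-0.125) ≈ 0.96891, g(1.25) ≈ -0.80114, g(2.625) ≈ 0.51209, g(4) ≈ -0.14550.
Sum = Δs · [g(-0.125) + g(1.25) + g(2.625) + g(4)].
Sum ≈ 0.73474.

0.73474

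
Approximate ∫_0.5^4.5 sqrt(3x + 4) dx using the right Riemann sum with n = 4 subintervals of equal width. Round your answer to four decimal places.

14.2978

Δx = (4.5 − 0.5)/4 = 1.
Right endpoints: 1.5, 2.5, 3.5, 4.5.
f(1.5) ≈ 2.9155, f(2.5) ≈ 3.3912, f(3.5) ≈ 3.8079, f(4.5) ≈ 4.1833.
Sum = Δx · [f(1.5) + f(2.5) + f(3.5) + f(4.5)].
Sum ≈ 14.2978.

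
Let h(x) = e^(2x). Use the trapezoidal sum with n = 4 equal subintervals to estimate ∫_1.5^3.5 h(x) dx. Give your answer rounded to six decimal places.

582.399725

Δx = (3.5 − 1.5)/4 = 0.5.
h(1.5) ≈ 20.085537, h(2) ≈ 54.598150, h(2.5) ≈ 148.413159, h(3) ≈ 403.428793, h(3.5) ≈ 1096.633158.
T_4 = (Δx/2)·[h(x_0) + 2h(x_1) + 2h(x_2) + 2h(x_3) + h(x_4)].
Sum ≈ 582.399725.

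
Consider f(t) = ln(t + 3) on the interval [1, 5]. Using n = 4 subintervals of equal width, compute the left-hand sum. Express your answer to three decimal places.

Δt = (5 − 1)/4 = 1.
Left endpoints: 1, 2, 3, 4.
f(1) ≈ 1.386, f(2) ≈ 1.609, f(3) ≈ 1.792, f(4) ≈ 1.946.
Sum = Δt · [f(1) + f(2) + f(3) + f(4)].
Sum ≈ 6.733.

6.733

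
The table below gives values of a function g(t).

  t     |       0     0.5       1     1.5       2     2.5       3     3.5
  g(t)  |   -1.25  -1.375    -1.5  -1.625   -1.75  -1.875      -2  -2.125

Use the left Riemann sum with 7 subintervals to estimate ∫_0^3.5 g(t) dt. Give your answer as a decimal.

Δt = 0.5.
Sum = 0.5·[(-1.25) + (-1.375) + (-1.5) + (-1.625) + (-1.75) + (-1.875) + (-2)] = -5.6875.

-5.6875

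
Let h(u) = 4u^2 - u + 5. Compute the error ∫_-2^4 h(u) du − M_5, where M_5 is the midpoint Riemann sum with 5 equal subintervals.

2.88

Exact integral: ∫_-2^4 h(u) du = 120.
M_5 = 117.12.
Error = 120 − 117.12 = 2.88.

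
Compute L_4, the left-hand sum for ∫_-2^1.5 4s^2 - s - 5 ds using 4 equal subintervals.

Δs = (1.5 − (-2))/4 = 0.875.
Left endpoints: -2, -1.125, -0.25, 0.625.
f(-2) = 13, f(-1.125) = 1.1875, f(-0.25) = -4.5, f(0.625) = -4.0625.
Sum = Δs · [f(-2) + f(-1.125) + f(-0.25) + f(0.625)].
Sum = 4.921875.

4.921875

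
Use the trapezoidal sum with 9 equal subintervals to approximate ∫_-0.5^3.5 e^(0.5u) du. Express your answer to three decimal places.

Δu = (3.5 − (-0.5))/9 = 4/9.
f(-0.5) ≈ 0.779, f(-1/18) ≈ 0.973, f(7/18) ≈ 1.215, f(5/6) ≈ 1.517, f(23/18) ≈ 1.894, f(31/18) ≈ 2.366, f(13/6) ≈ 2.955, f(47/18) ≈ 3.690, f(55/18) ≈ 4.608, f(3.5) ≈ 5.755.
T_9 = (Δu/2)·[f(u_0) + 2f(u_1) + ... + 2f(u_{8}) + f(u_9)].
Sum ≈ 9.993.

9.993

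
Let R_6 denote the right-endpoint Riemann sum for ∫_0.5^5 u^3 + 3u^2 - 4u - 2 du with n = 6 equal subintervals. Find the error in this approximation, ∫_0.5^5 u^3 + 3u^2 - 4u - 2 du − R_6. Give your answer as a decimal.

Exact integral: ∫_0.5^5 f(u) du = 222.609375.
R_6 = 295.27734375.
Error = 222.609375 − 295.27734375 = -72.66796875.

-72.66796875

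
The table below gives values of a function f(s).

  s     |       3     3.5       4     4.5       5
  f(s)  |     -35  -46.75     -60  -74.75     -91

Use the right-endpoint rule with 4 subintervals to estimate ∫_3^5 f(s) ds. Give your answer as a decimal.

Δs = 0.5.
Sum = 0.5·[(-46.75) + (-60) + (-74.75) + (-91)] = -136.25.

-136.25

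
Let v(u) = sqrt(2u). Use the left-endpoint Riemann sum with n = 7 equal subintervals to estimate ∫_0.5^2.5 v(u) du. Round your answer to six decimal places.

Δu = (2.5 − 0.5)/7 = 2/7.
Left endpoints: 0.5, 11/14, 15/14, 19/14, 23/14, 27/14, 31/14.
v(0.5) ≈ 1.000000, v(11/14) ≈ 1.253566, v(15/14) ≈ 1.463850, v(19/14) ≈ 1.647509, v(23/14) ≈ 1.812654, v(27/14) ≈ 1.963961, v(31/14) ≈ 2.104417.
Sum = Δu · [v(0.5) + v(11/14) + v(15/14) + ...].
Sum ≈ 3.213131.

3.213131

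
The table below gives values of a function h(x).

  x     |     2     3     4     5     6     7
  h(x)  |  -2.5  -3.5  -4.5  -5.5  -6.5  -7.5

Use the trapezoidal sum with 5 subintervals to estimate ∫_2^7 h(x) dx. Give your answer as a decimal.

-25

Δx = 1.
T_5 = (1/2)·[(-2.5) + 2·(-3.5) + 2·(-4.5) + 2·(-5.5) + 2·(-6.5) + (-7.5)] = -25.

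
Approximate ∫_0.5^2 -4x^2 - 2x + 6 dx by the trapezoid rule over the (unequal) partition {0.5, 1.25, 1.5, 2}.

-5.625

Subinterval widths: 0.75, 0.25, 0.5.
f(0.5) = 4, f(1.25) = -2.75, f(1.5) = -6, f(2) = -14.
On each subinterval the trapezoid contributes (Δx_i/2)·[f(x_{i-1}) + f(x_i)].
Sum = -5.625.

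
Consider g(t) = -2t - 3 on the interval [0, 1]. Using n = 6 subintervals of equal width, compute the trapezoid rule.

-4

Δt = (1 − 0)/6 = 1/6.
g(0) = -3, g(1/6) = -10/3, g(1/3) = -11/3, g(0.5) = -4, g(2/3) = -13/3, g(5/6) = -14/3, g(1) = -5.
T_6 = (Δt/2)·[g(t_0) + 2g(t_1) + ... + 2g(t_{5}) + g(t_6)].
Sum = -4.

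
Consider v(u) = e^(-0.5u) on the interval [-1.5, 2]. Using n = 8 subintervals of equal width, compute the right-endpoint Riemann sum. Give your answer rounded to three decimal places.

3.130

Δu = (2 − (-1.5))/8 = 0.4375.
Right endpoints: -1.0625, -0.625, -0.1875, 0.25, 0.6875, 1.125, 1.5625, 2.
v(-1.0625) ≈ 1.701, v(-0.625) ≈ 1.367, v(-0.1875) ≈ 1.098, v(0.25) ≈ 0.882, v(0.6875) ≈ 0.709, v(1.125) ≈ 0.570, v(1.5625) ≈ 0.458, v(2) ≈ 0.368.
Sum = Δu · [v(-1.0625) + v(-0.625) + v(-0.1875) + ...].
Sum ≈ 3.130.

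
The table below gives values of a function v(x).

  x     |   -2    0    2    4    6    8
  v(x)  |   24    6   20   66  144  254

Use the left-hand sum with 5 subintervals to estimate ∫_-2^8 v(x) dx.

Δx = 2.
Sum = 2·[24 + 6 + 20 + 66 + 144] = 520.

520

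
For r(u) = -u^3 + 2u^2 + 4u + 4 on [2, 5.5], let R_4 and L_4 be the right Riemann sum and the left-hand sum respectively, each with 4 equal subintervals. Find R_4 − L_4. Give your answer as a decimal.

-80.390625

R_4 ≈ -97.00879.
L_4 ≈ -16.61816.
R_4 − L_4 = -80.390625.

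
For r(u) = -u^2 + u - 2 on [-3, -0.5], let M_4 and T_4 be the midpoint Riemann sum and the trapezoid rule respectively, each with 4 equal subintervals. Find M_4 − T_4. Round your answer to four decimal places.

M_4 ≈ -18.251953.
T_4 = -18.49609375.
M_4 − T_4 ≈ 0.2441.

0.2441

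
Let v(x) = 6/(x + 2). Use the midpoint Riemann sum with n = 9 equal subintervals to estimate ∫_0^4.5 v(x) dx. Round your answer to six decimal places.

Δx = (4.5 − 0)/9 = 0.5.
Midpoints: 0.25, 0.75, 1.25, 1.75, 2.25, 2.75, 3.25, 3.75, 4.25.
v(0.25) = 8/3, v(0.75) = 24/11, v(1.25) = 24/13, v(1.75) = 1.6, v(2.25) = 24/17, v(2.75) = 24/19, v(3.25) = 8/7, v(3.75) = 24/23, v(4.25) = 0.96.
Sum = Δx · [v(0.25) + v(0.75) + v(1.25) + ...].
Sum ≈ 7.057948.

7.057948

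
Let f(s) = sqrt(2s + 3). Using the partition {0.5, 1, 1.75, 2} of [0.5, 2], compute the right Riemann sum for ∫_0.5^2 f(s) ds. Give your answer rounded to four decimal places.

3.6916

Subinterval widths: 0.5, 0.75, 0.25.
Right endpoints: 1, 1.75, 2.
f(1) ≈ 2.2361, f(1.75) ≈ 2.5495, f(2) ≈ 2.6458.
Sum = Σ Δs_i · f(s_i).
Sum ≈ 3.6916.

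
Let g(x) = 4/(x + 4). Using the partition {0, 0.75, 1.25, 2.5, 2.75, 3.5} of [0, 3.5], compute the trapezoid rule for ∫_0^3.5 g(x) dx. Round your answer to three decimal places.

Subinterval widths: 0.75, 0.5, 1.25, 0.25, 0.75.
g(0) = 1, g(0.75) = 16/19, g(1.25) = 16/21, g(2.5) = 8/13, g(2.75) = 16/27, g(3.5) = 8/15.
On each subinterval the trapezoid contributes (Δx_i/2)·[g(x_{i-1}) + g(x_i)].
Sum ≈ 2.526.

2.526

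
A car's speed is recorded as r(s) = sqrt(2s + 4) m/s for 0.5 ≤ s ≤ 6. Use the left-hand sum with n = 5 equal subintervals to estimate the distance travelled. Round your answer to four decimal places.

Δs = (6 − 0.5)/5 = 1.1.
Left endpoints: 0.5, 1.6, 2.7, 3.8, 4.9.
r(0.5) ≈ 2.2361, r(1.6) ≈ 2.6833, r(2.7) ≈ 3.0659, r(3.8) ≈ 3.4059, r(4.9) ≈ 3.7148.
Sum = Δs · [r(0.5) + r(1.6) + r(2.7) + r(3.8) + r(4.9)].
Sum ≈ 16.6166.

16.6166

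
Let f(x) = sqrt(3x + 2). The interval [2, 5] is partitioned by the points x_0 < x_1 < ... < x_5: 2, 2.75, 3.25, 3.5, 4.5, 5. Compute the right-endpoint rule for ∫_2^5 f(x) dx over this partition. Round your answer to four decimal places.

Subinterval widths: 0.75, 0.5, 0.25, 1, 0.5.
Right endpoints: 2.75, 3.25, 3.5, 4.5, 5.
f(2.75) ≈ 3.2016, f(3.25) ≈ 3.4278, f(3.5) ≈ 3.5355, f(4.5) ≈ 3.9370, f(5) ≈ 4.1231.
Sum = Σ Δx_i · f(x_i).
Sum ≈ 10.9975.

10.9975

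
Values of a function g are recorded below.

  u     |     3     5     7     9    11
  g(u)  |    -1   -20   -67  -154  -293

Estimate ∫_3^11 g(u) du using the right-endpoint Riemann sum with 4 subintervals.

-1068

Δu = 2.
Sum = 2·[(-20) + (-67) + (-154) + (-293)] = -1068.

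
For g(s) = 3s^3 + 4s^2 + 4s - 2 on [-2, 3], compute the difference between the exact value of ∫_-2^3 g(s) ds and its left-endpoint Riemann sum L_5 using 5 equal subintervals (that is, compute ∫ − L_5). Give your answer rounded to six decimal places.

65.416667

Exact integral: ∫_-2^3 g(s) ds ≈ 95.41666667.
L_5 = 30.
Error ≈ 95.41666667 − 30 ≈ 65.416667.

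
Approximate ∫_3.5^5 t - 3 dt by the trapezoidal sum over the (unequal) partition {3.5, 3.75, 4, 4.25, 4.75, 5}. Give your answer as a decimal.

Subinterval widths: 0.25, 0.25, 0.25, 0.5, 0.25.
f(3.5) = 0.5, f(3.75) = 0.75, f(4) = 1, f(4.25) = 1.25, f(4.75) = 1.75, f(5) = 2.
On each subinterval the trapezoid contributes (Δt_i/2)·[f(t_{i-1}) + f(t_i)].
Sum = 1.875.

1.875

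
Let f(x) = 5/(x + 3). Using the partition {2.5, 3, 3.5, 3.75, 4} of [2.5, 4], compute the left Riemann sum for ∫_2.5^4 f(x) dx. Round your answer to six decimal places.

Subinterval widths: 0.5, 0.5, 0.25, 0.25.
Left endpoints: 2.5, 3, 3.5, 3.75.
f(2.5) = 10/11, f(3) = 5/6, f(3.5) = 10/13, f(3.75) = 20/27.
Sum = Σ Δx_i · f(x_i).
Sum ≈ 1.248705.

1.248705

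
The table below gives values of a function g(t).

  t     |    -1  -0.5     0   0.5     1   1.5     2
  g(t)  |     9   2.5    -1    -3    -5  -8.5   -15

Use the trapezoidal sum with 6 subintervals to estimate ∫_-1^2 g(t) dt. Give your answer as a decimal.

Δt = 0.5.
T_6 = (0.5/2)·[9 + 2·2.5 + 2·(-1) + 2·(-3) + 2·(-5) + 2·(-8.5) + (-15)] = -9.

-9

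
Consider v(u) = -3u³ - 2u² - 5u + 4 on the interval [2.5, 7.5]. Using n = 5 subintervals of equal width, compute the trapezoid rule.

Δu = (7.5 − 2.5)/5 = 1.
v(2.5) = -67.875, v(3.5) = -166.625, v(4.5) = -332.375, v(5.5) = -583.125, v(6.5) = -936.875, v(7.5) = -1411.625.
T_5 = (Δu/2)·[v(u_0) + 2v(u_1) + ... + 2v(u_{4}) + v(u_5)].
Sum = -2758.75.

-2758.75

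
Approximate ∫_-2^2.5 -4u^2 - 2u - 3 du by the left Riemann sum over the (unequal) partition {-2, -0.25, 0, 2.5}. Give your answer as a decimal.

Subinterval widths: 1.75, 0.25, 2.5.
Left endpoints: -2, -0.25, 0.
f(-2) = -15, f(-0.25) = -2.75, f(0) = -3.
Sum = Σ Δu_i · f(u_i).
Sum = -34.4375.

-34.4375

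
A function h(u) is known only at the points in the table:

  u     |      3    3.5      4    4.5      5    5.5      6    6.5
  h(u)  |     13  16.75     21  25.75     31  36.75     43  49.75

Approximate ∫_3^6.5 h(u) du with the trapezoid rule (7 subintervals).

102.8125

Δu = 0.5.
T_7 = (0.5/2)·[13 + 2·16.75 + 2·21 + 2·25.75 + 2·31 + 2·36.75 + 2·43 + 49.75] = 102.8125.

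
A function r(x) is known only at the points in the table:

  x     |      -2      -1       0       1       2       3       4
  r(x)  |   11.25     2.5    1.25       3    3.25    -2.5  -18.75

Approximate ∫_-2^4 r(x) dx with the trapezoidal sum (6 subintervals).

Δx = 1.
T_6 = (1/2)·[11.25 + 2·2.5 + 2·1.25 + 2·3 + 2·3.25 + 2·(-2.5) + (-18.75)] = 3.75.

3.75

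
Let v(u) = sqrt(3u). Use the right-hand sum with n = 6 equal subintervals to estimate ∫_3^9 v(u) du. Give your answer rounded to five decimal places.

26.25743

Δu = (9 − 3)/6 = 1.
Right endpoints: 4, 5, 6, 7, 8, 9.
v(4) ≈ 3.46410, v(5) ≈ 3.87298, v(6) ≈ 4.24264, v(7) ≈ 4.58258, v(8) ≈ 4.89898, v(9) ≈ 5.19615.
Sum = Δu · [v(4) + v(5) + v(6) + ...].
Sum ≈ 26.25743.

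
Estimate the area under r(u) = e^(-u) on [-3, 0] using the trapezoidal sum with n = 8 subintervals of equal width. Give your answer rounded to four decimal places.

Δu = (0 − (-3))/8 = 0.375.
r(-3) ≈ 20.0855, r(-2.625) ≈ 13.8046, r(-2.25) ≈ 9.4877, r(-1.875) ≈ 6.5208, r(-1.5) ≈ 4.4817, r(-1.125) ≈ 3.0802, r(-0.75) ≈ 2.1170, r(-0.375) ≈ 1.4550, r(0) ≈ 1.0000.
T_8 = (Δu/2)·[r(u_0) + 2r(u_1) + ... + 2r(u_{7}) + r(u_8)].
Sum ≈ 19.3087.

19.3087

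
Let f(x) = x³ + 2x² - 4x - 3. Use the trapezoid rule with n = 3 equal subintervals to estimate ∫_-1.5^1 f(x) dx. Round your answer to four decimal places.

Δx = (1 − (-1.5))/3 = 5/6.
f(-1.5) = 4.125, f(-2/3) = 7/27, f(1/6) = -779/216, f(1) = -4.
T_3 = (Δx/2)·[f(x_0) + 2f(x_1) + 2f(x_2) + f(x_3)].
Sum ≈ -2.7373.

-2.7373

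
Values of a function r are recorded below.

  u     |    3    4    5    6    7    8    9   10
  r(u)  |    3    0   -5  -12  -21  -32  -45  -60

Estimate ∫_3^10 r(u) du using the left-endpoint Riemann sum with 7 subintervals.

Δu = 1.
Sum = 1·[3 + 0 + (-5) + (-12) + (-21) + (-32) + (-45)] = -112.

-112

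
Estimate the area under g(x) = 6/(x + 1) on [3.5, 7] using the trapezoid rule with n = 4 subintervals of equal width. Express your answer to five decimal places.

Δx = (7 − 3.5)/4 = 0.875.
g(3.5) = 4/3, g(4.375) = 48/43, g(5.25) = 0.96, g(6.125) = 16/19, g(7) = 0.75.
T_4 = (Δx/2)·[g(x_0) + 2g(x_1) + 2g(x_2) + 2g(x_3) + g(x_4)].
Sum ≈ 3.46504.

3.46504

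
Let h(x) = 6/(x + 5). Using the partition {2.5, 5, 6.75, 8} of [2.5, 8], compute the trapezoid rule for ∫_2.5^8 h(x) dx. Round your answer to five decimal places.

3.32942

Subinterval widths: 2.5, 1.75, 1.25.
h(2.5) = 0.8, h(5) = 0.6, h(6.75) = 24/47, h(8) = 6/13.
On each subinterval the trapezoid contributes (Δx_i/2)·[h(x_{i-1}) + h(x_i)].
Sum ≈ 3.32942.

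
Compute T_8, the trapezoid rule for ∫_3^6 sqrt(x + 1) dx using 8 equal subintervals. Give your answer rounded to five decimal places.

7.01279

Δx = (6 − 3)/8 = 0.375.
f(3) ≈ 2.00000, f(3.375) ≈ 2.09165, f(3.75) ≈ 2.17945, f(4.125) ≈ 2.26385, f(4.5) ≈ 2.34521, f(4.875) ≈ 2.42384, f(5.25) ≈ 2.50000, f(5.625) ≈ 2.57391, f(6) ≈ 2.64575.
T_8 = (Δx/2)·[f(x_0) + 2f(x_1) + ... + 2f(x_{7}) + f(x_8)].
Sum ≈ 7.01279.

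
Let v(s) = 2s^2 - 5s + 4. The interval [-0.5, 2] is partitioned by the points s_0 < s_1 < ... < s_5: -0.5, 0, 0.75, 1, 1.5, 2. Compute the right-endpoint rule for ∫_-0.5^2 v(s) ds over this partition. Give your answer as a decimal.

4.78125

Subinterval widths: 0.5, 0.75, 0.25, 0.5, 0.5.
Right endpoints: 0, 0.75, 1, 1.5, 2.
v(0) = 4, v(0.75) = 1.375, v(1) = 1, v(1.5) = 1, v(2) = 2.
Sum = Σ Δs_i · v(s_i).
Sum = 4.78125.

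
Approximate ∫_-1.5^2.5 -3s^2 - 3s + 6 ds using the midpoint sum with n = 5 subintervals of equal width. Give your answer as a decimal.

Δs = (2.5 − (-1.5))/5 = 0.8.
Midpoints: -1.1, -0.3, 0.5, 1.3, 2.1.
f(-1.1) = 5.67, f(-0.3) = 6.63, f(0.5) = 3.75, f(1.3) = -2.97, f(2.1) = -13.53.
Sum = Δs · [f(-1.1) + f(-0.3) + f(0.5) + f(1.3) + f(2.1)].
Sum = -0.36.

-0.36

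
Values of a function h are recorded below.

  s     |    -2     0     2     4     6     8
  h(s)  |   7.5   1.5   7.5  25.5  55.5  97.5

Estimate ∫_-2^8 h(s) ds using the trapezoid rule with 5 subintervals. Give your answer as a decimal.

285

Δs = 2.
T_5 = (2/2)·[7.5 + 2·1.5 + 2·7.5 + 2·25.5 + 2·55.5 + 97.5] = 285.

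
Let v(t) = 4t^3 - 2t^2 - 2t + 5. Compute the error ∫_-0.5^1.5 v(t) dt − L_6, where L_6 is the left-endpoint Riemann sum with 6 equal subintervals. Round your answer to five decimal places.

Exact integral: ∫_-0.5^1.5 v(t) dt ≈ 10.6666667.
L_6 ≈ 9.8148148.
Error ≈ 10.6666667 − 9.8148148 ≈ 0.85185.

0.85185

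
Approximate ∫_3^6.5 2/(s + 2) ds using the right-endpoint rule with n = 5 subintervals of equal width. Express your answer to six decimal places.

Δs = (6.5 − 3)/5 = 0.7.
Right endpoints: 3.7, 4.4, 5.1, 5.8, 6.5.
f(3.7) = 20/57, f(4.4) = 0.3125, f(5.1) = 20/71, f(5.8) = 10/39, f(6.5) = 4/17.
Sum = Δs · [f(3.7) + f(4.4) + f(5.1) + f(5.8) + f(6.5)].
Sum ≈ 1.005740.

1.005740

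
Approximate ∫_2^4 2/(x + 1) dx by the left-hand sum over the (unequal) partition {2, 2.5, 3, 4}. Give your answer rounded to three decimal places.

1.119

Subinterval widths: 0.5, 0.5, 1.
Left endpoints: 2, 2.5, 3.
f(2) = 2/3, f(2.5) = 4/7, f(3) = 0.5.
Sum = Σ Δx_i · f(x_i).
Sum ≈ 1.119.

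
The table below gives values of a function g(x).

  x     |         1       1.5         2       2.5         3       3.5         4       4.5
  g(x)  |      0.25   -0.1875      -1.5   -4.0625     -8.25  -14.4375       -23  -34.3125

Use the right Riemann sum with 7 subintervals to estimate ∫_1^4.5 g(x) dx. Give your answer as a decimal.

-42.875

Δx = 0.5.
Sum = 0.5·[(-0.1875) + (-1.5) + (-4.0625) + (-8.25) + (-14.4375) + (-23) + (-34.3125)] = -42.875.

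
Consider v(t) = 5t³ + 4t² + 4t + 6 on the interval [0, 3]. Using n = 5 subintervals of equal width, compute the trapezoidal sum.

Δt = (3 − 0)/5 = 0.6.
v(0) = 6, v(0.6) = 10.92, v(1.2) = 25.2, v(1.8) = 55.32, v(2.4) = 107.76, v(3) = 189.
T_5 = (Δt/2)·[v(t_0) + 2v(t_1) + ... + 2v(t_{4}) + v(t_5)].
Sum = 178.02.

178.02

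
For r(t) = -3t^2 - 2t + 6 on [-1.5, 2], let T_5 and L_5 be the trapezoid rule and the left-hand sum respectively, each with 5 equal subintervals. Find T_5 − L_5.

-4.2875

T_5 = 7.0175.
L_5 = 11.305.
T_5 − L_5 = -4.2875.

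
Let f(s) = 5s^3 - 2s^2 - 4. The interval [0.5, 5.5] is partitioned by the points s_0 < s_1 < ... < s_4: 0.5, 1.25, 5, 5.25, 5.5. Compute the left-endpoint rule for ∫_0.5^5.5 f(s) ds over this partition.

315.84375

Subinterval widths: 0.75, 3.75, 0.25, 0.25.
Left endpoints: 0.5, 1.25, 5, 5.25.
f(0.5) = -3.875, f(1.25) = 2.640625, f(5) = 571, f(5.25) = 664.390625.
Sum = Σ Δs_i · f(s_i).
Sum = 315.84375.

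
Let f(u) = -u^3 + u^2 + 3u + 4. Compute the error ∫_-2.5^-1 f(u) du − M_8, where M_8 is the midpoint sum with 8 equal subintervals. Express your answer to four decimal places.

0.0275

Exact integral: ∫_-2.5^-1 f(u) du = 12.515625.
M_8 ≈ 12.488159.
Error ≈ 12.515625 − 12.488159 ≈ 0.0275.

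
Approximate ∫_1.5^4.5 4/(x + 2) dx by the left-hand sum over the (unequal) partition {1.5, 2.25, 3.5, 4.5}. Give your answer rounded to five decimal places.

2.76089

Subinterval widths: 0.75, 1.25, 1.
Left endpoints: 1.5, 2.25, 3.5.
f(1.5) = 8/7, f(2.25) = 16/17, f(3.5) = 8/11.
Sum = Σ Δx_i · f(x_i).
Sum ≈ 2.76089.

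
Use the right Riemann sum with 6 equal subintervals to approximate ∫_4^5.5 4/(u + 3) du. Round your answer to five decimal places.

Δu = (5.5 − 4)/6 = 0.25.
Right endpoints: 4.25, 4.5, 4.75, 5, 5.25, 5.5.
f(4.25) = 16/29, f(4.5) = 8/15, f(4.75) = 16/31, f(5) = 0.5, f(5.25) = 16/33, f(5.5) = 8/17.
Sum = Δu · [f(4.25) + f(4.5) + f(4.75) + ...].
Sum ≈ 0.76416.

0.76416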